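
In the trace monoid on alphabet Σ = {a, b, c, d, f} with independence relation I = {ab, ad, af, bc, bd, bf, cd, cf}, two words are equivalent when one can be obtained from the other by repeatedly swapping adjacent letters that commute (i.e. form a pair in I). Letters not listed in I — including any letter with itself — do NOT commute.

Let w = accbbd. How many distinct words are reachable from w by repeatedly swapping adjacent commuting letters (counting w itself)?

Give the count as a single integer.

#0=a has no predecessor
#1=c depends on [0:a]
#2=c depends on [1:c]
#3=b has no predecessor
#4=b depends on [3:b]
#5=d has no predecessor
sources: [0:a, 3:b, 5:d]
N(rest) = Σ N(rest − s) over sources s of rest; N(one piece) = 1:
  size 1 → [2]=1  [4]=1  [5]=1
  size 2 → [1,2]=1  [2,4]=2  [2,5]=2  [3,4]=1  [4,5]=2
  size 3 → [0,1,2]=1  [1,2,4]=3  [1,2,5]=3  [2,3,4]=3  [2,4,5]=6  [3,4,5]=3
  size 4 → [0,1,2,4]=4  [0,1,2,5]=4  [1,2,3,4]=6  [1,2,4,5]=12  [2,3,4,5]=12
  first=0(a) contributes 30
  first=3(b) contributes 20
  first=5(d) contributes 10
|[w]| = 60

60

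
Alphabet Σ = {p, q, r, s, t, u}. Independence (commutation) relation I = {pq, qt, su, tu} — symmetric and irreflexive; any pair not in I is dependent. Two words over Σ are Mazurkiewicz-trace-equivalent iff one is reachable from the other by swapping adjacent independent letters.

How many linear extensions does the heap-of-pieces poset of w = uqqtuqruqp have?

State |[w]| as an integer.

0(u) covers ∅
1(q) covers 0:u
2(q) covers 1:q
3(t) covers ∅
4(u) covers 2:q
5(q) covers 4:u
6(r) covers 3:t, 5:q
7(u) covers 6:r
8(q) covers 7:u
9(p) covers 7:u
floor of heap: 0:u, 3:t
completions by unplaced set U, small U first (add the entries for U minus each lowest piece of U):
  |U|=1: {8}:1  {9}:1
  |U|=2: {8,9}:2
  |U|=3: {7,8,9}:2
  |U|=4: {6,7,8,9}:2
  |U|=5: {3,6,7,8,9}:2  {5,6,7,8,9}:2
  |U|=6: {3,5,6,7,8,9}:4  {4,5,6,7,8,9}:2
  |U|=7: {2,4,5,6,7,8,9}:2  {3,4,5,6,7,8,9}:6
  |U|=8: {1,2,4,5,6,7,8,9}:2  {2,3,4,5,6,7,8,9}:8
  start at 0(u): 10
  start at 3(t): 2
sum over floor = 12

12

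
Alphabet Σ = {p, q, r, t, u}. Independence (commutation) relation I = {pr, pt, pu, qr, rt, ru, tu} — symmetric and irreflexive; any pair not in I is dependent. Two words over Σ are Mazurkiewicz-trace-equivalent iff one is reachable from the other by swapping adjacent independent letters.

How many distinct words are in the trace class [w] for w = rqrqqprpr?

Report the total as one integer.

piece 0:r — minimal
piece 1:q — minimal
piece 2:r rests on {0:r}
piece 3:q rests on {1:q}
piece 4:q rests on {3:q}
piece 5:p rests on {4:q}
piece 6:r rests on {2:r}
piece 7:p rests on {5:p}
piece 8:r rests on {6:r}
minimal pieces: {0:r, 1:q}
ways to finish when only these pieces remain (= sum over removing one remaining piece with nothing left below it):
  1 left: {7}→1  {8}→1
  2 left: {5,7}→1  {6,8}→1  {7,8}→2
  3 left: {2,6,8}→1  {4,5,7}→1  {5,7,8}→3  {6,7,8}→3
  4 left: {0,2,6,8}→1  {2,6,7,8}→4  {3,4,5,7}→1  {4,5,7,8}→4  {5,6,7,8}→6
  5 left: {0,2,6,7,8}→5  {1,3,4,5,7}→1  {2,5,6,7,8}→10  {3,4,5,7,8}→5  {4,5,6,7,8}→10
  6 left: {0,2,5,6,7,8}→15  {1,3,4,5,7,8}→6  {2,4,5,6,7,8}→20  {3,4,5,6,7,8}→15
  7 left: {0,2,4,5,6,7,8}→35  {1,3,4,5,6,7,8}→21  {2,3,4,5,6,7,8}→35
  placing 0:r first → 56 extensions
  placing 1:q first → 70 extensions
total linear extensions = 126

126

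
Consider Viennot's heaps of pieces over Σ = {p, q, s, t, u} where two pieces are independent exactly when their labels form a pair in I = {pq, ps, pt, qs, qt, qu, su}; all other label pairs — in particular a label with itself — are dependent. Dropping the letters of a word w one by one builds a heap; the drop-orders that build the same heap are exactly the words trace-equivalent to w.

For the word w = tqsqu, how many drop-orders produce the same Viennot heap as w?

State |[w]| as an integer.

20

#0=t has no predecessor
#1=q has no predecessor
#2=s depends on [0:t]
#3=q depends on [1:q]
#4=u depends on [0:t]
sources: [0:t, 1:q]
N(rest) = Σ N(rest − s) over sources s of rest; N(one piece) = 1:
  size 1 → [2]=1  [3]=1  [4]=1
  size 2 → [1,3]=1  [2,3]=2  [2,4]=2  [3,4]=2
  size 3 → [0,2,4]=2  [1,2,3]=3  [1,3,4]=3  [2,3,4]=6
  first=0(t) contributes 12
  first=1(q) contributes 8
|[w]| = 20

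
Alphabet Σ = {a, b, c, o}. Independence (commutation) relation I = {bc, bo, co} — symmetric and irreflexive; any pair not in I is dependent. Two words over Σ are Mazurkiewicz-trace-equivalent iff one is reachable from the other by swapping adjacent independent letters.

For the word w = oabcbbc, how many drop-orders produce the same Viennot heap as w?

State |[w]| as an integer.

0(o) covers ∅
1(a) covers 0:o
2(b) covers 1:a
3(c) covers 1:a
4(b) covers 2:b
5(b) covers 4:b
6(c) covers 3:c
floor of heap: 0:o
completions by unplaced set U, small U first (add the entries for U minus each lowest piece of U):
  |U|=1: {5}:1  {6}:1
  |U|=2: {3,6}:1  {4,5}:1  {5,6}:2
  |U|=3: {2,4,5}:1  {3,5,6}:3  {4,5,6}:3
  |U|=4: {2,4,5,6}:4  {3,4,5,6}:6
  |U|=5: {2,3,4,5,6}:10
  start at 0(o): 10

10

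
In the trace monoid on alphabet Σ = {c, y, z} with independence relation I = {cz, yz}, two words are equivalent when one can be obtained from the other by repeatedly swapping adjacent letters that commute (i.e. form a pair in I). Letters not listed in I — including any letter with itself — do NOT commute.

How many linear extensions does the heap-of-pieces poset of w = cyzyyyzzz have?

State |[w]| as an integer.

126

#0=c has no predecessor
#1=y depends on [0:c]
#2=z has no predecessor
#3=y depends on [1:y]
#4=y depends on [3:y]
#5=y depends on [4:y]
#6=z depends on [2:z]
#7=z depends on [6:z]
#8=z depends on [7:z]
sources: [0:c, 2:z]
N(rest) = Σ N(rest − s) over sources s of rest; N(one piece) = 1:
  size 1 → [5]=1  [8]=1
  size 2 → [4,5]=1  [5,8]=2  [7,8]=1
  size 3 → [3,4,5]=1  [4,5,8]=3  [5,7,8]=3  [6,7,8]=1
  size 4 → [1,3,4,5]=1  [2,6,7,8]=1  [3,4,5,8]=4  [4,5,7,8]=6  [5,6,7,8]=4
  size 5 → [0,1,3,4,5]=1  [1,3,4,5,8]=5  [2,5,6,7,8]=5  [3,4,5,7,8]=10  [4,5,6,7,8]=10
  size 6 → [0,1,3,4,5,8]=6  [1,3,4,5,7,8]=15  [2,4,5,6,7,8]=15  [3,4,5,6,7,8]=20
  size 7 → [0,1,3,4,5,7,8]=21  [1,3,4,5,6,7,8]=35  [2,3,4,5,6,7,8]=35
  first=0(c) contributes 70
  first=2(z) contributes 56
|[w]| = 126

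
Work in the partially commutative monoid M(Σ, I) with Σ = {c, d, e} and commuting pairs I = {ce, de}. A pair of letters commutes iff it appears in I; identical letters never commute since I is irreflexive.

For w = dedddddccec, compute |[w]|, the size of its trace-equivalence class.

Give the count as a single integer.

55

#0=d has no predecessor
#1=e has no predecessor
#2=d depends on [0:d]
#3=d depends on [2:d]
#4=d depends on [3:d]
#5=d depends on [4:d]
#6=d depends on [5:d]
#7=c depends on [6:d]
#8=c depends on [7:c]
#9=e depends on [1:e]
#10=c depends on [8:c]
sources: [0:d, 1:e]
N(rest) = Σ N(rest − s) over sources s of rest; N(one piece) = 1:
  size 1 → [9]=1  [10]=1
  size 2 → [1,9]=1  [8,10]=1  [9,10]=2
  size 3 → [1,9,10]=3  [7,8,10]=1  [8,9,10]=3
  size 4 → [1,8,9,10]=6  [6,7,8,10]=1  [7,8,9,10]=4
  size 5 → [1,7,8,9,10]=10  [5,6,7,8,10]=1  [6,7,8,9,10]=5
  size 6 → [1,6,7,8,9,10]=15  [4,5,6,7,8,10]=1  [5,6,7,8,9,10]=6
  size 7 → [1,5,6,7,8,9,10]=21  [3,4,5,6,7,8,10]=1  [4,5,6,7,8,9,10]=7
  size 8 → [1,4,5,6,7,8,9,10]=28  [2,3,4,5,6,7,8,10]=1  [3,4,5,6,7,8,9,10]=8
  size 9 → [0,2,3,4,5,6,7,8,10]=1  [1,3,4,5,6,7,8,9,10]=36  [2,3,4,5,6,7,8,9,10]=9
  first=0(d) contributes 45
  first=1(e) contributes 10
|[w]| = 55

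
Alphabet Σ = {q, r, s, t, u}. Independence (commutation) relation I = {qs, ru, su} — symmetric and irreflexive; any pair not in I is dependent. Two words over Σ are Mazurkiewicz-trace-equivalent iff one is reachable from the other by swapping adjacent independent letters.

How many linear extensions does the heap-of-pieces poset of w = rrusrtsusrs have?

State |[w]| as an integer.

25

#0=r has no predecessor
#1=r depends on [0:r]
#2=u has no predecessor
#3=s depends on [1:r]
#4=r depends on [3:s]
#5=t depends on [2:u, 4:r]
#6=s depends on [5:t]
#7=u depends on [5:t]
#8=s depends on [6:s]
#9=r depends on [8:s]
#10=s depends on [9:r]
sources: [0:r, 2:u]
N(rest) = Σ N(rest − s) over sources s of rest; N(one piece) = 1:
  size 1 → [7]=1  [10]=1
  size 2 → [7,10]=2  [9,10]=1
  size 3 → [7,9,10]=3  [8,9,10]=1
  size 4 → [6,8,9,10]=1  [7,8,9,10]=4
  size 5 → [6,7,8,9,10]=5
  size 6 → [5,6,7,8,9,10]=5
  size 7 → [2,5,6,7,8,9,10]=5  [4,5,6,7,8,9,10]=5
  size 8 → [2,4,5,6,7,8,9,10]=10  [3,4,5,6,7,8,9,10]=5
  size 9 → [1,3,4,5,6,7,8,9,10]=5  [2,3,4,5,6,7,8,9,10]=15
  first=0(r) contributes 20
  first=2(u) contributes 5
|[w]| = 25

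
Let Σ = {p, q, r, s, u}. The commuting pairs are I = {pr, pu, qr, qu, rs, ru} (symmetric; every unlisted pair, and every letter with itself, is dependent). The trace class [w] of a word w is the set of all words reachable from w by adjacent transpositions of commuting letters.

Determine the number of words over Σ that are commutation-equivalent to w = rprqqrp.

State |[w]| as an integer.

35

0(r) covers ∅
1(p) covers ∅
2(r) covers 0:r
3(q) covers 1:p
4(q) covers 3:q
5(r) covers 2:r
6(p) covers 4:q
floor of heap: 0:r, 1:p
completions by unplaced set U, small U first (add the entries for U minus each lowest piece of U):
  |U|=1: {5}:1  {6}:1
  |U|=2: {2,5}:1  {4,6}:1  {5,6}:2
  |U|=3: {0,2,5}:1  {2,5,6}:3  {3,4,6}:1  {4,5,6}:3
  |U|=4: {0,2,5,6}:4  {1,3,4,6}:1  {2,4,5,6}:6  {3,4,5,6}:4
  |U|=5: {0,2,4,5,6}:10  {1,3,4,5,6}:5  {2,3,4,5,6}:10
  start at 0(r): 15
  start at 1(p): 20
sum over floor = 35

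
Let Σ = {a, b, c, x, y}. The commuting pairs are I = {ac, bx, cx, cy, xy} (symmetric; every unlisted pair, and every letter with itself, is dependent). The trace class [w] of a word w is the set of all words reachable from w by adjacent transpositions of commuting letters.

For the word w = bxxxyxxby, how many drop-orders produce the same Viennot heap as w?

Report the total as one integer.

0(b) covers ∅
1(x) covers ∅
2(x) covers 1:x
3(x) covers 2:x
4(y) covers 0:b
5(x) covers 3:x
6(x) covers 5:x
7(b) covers 4:y
8(y) covers 7:b
floor of heap: 0:b, 1:x
completions by unplaced set U, small U first (add the entries for U minus each lowest piece of U):
  |U|=1: {6}:1  {8}:1
  |U|=2: {5,6}:1  {6,8}:2  {7,8}:1
  |U|=3: {3,5,6}:1  {4,7,8}:1  {5,6,8}:3  {6,7,8}:3
  |U|=4: {0,4,7,8}:1  {2,3,5,6}:1  {3,5,6,8}:4  {4,6,7,8}:4  {5,6,7,8}:6
  |U|=5: {0,4,6,7,8}:5  {1,2,3,5,6}:1  {2,3,5,6,8}:5  {3,5,6,7,8}:10  {4,5,6,7,8}:10
  |U|=6: {0,4,5,6,7,8}:15  {1,2,3,5,6,8}:6  {2,3,5,6,7,8}:15  {3,4,5,6,7,8}:20
  |U|=7: {0,3,4,5,6,7,8}:35  {1,2,3,5,6,7,8}:21  {2,3,4,5,6,7,8}:35
  start at 0(b): 56
  start at 1(x): 70
sum over floor = 126

126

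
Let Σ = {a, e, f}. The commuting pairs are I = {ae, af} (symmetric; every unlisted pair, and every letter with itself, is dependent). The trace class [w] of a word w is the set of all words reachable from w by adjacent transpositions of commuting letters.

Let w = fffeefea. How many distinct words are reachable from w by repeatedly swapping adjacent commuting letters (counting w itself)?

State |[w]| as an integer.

8

piece 0:f — minimal
piece 1:f rests on {0:f}
piece 2:f rests on {1:f}
piece 3:e rests on {2:f}
piece 4:e rests on {3:e}
piece 5:f rests on {4:e}
piece 6:e rests on {5:f}
piece 7:a — minimal
minimal pieces: {0:f, 7:a}
ways to finish when only these pieces remain (= sum over removing one remaining piece with nothing left below it):
  1 left: {6}→1  {7}→1
  2 left: {5,6}→1  {6,7}→2
  3 left: {4,5,6}→1  {5,6,7}→3
  4 left: {3,4,5,6}→1  {4,5,6,7}→4
  5 left: {2,3,4,5,6}→1  {3,4,5,6,7}→5
  6 left: {1,2,3,4,5,6}→1  {2,3,4,5,6,7}→6
  placing 0:f first → 7 extensions
  placing 7:a first → 1 extensions
total linear extensions = 8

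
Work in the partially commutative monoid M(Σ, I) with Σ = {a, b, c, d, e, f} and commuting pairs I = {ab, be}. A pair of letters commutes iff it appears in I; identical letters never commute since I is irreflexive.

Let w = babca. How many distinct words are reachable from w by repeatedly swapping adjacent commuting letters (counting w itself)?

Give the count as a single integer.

3

piece 0:b — minimal
piece 1:a — minimal
piece 2:b rests on {0:b}
piece 3:c rests on {1:a, 2:b}
piece 4:a rests on {3:c}
minimal pieces: {0:b, 1:a}
ways to finish when only these pieces remain (= sum over removing one remaining piece with nothing left below it):
  1 left: {4}→1
  2 left: {3,4}→1
  3 left: {1,3,4}→1  {2,3,4}→1
  placing 0:b first → 2 extensions
  placing 1:a first → 1 extensions
total linear extensions = 3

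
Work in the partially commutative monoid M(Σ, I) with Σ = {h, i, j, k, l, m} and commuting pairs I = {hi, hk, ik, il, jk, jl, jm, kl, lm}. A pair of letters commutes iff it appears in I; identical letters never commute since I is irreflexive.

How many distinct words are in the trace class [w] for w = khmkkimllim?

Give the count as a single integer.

drop 0:k onto floor
drop 1:h onto floor
drop 2:m onto {0:k, 1:h}
drop 3:k onto {2:m}
drop 4:k onto {3:k}
drop 5:i onto {2:m}
drop 6:m onto {4:k, 5:i}
drop 7:l onto {1:h}
drop 8:l onto {7:l}
drop 9:i onto {6:m}
drop 10:m onto {9:i}
ground layer = {0:k, 1:h}
drop-orders for the pieces not yet dropped (sum over which currently-grounded one goes next):
  1 to go: {8} 1  {10} 1
  2 to go: {7,8} 1  {8,10} 2  {9,10} 1
  3 to go: {6,9,10} 1  {7,8,10} 3  {8,9,10} 3
  4 to go: {4,6,9,10} 1  {5,6,9,10} 1  {6,8,9,10} 4  {7,8,9,10} 6
  5 to go: {3,4,6,9,10} 1  {4,5,6,9,10} 2  {4,6,8,9,10} 5  {5,6,8,9,10} 5  {6,7,8,9,10} 10
  6 to go: {3,4,5,6,9,10} 3  {3,4,6,8,9,10} 6  {4,5,6,8,9,10} 12  {4,6,7,8,9,10} 15  {5,6,7,8,9,10} 15
  7 to go: {2,3,4,5,6,9,10} 3  {3,4,5,6,8,9,10} 21  {3,4,6,7,8,9,10} 21  {4,5,6,7,8,9,10} 42
  8 to go: {0,2,3,4,5,6,9,10} 3  {2,3,4,5,6,8,9,10} 24  {3,4,5,6,7,8,9,10} 84
  9 to go: {0,2,3,4,5,6,8,9,10} 27  {2,3,4,5,6,7,8,9,10} 108
  if 0:k drops first: 108 orders
  if 1:h drops first: 135 orders
heap linearizations: 243

243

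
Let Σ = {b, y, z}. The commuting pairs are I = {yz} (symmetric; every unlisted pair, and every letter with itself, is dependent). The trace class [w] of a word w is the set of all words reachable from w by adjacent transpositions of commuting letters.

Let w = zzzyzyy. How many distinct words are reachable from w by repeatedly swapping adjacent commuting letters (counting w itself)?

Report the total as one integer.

#0=z has no predecessor
#1=z depends on [0:z]
#2=z depends on [1:z]
#3=y has no predecessor
#4=z depends on [2:z]
#5=y depends on [3:y]
#6=y depends on [5:y]
sources: [0:z, 3:y]
N(rest) = Σ N(rest − s) over sources s of rest; N(one piece) = 1:
  size 1 → [4]=1  [6]=1
  size 2 → [2,4]=1  [4,6]=2  [5,6]=1
  size 3 → [1,2,4]=1  [2,4,6]=3  [3,5,6]=1  [4,5,6]=3
  size 4 → [0,1,2,4]=1  [1,2,4,6]=4  [2,4,5,6]=6  [3,4,5,6]=4
  size 5 → [0,1,2,4,6]=5  [1,2,4,5,6]=10  [2,3,4,5,6]=10
  first=0(z) contributes 20
  first=3(y) contributes 15
|[w]| = 35

35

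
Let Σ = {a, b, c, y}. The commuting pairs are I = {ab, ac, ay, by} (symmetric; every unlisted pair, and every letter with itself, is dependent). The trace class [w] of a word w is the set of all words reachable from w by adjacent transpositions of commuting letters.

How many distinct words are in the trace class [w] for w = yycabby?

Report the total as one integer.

21

drop 0:y onto floor
drop 1:y onto {0:y}
drop 2:c onto {1:y}
drop 3:a onto floor
drop 4:b onto {2:c}
drop 5:b onto {4:b}
drop 6:y onto {2:c}
ground layer = {0:y, 3:a}
drop-orders for the pieces not yet dropped (sum over which currently-grounded one goes next):
  1 to go: {3} 1  {5} 1  {6} 1
  2 to go: {3,5} 2  {3,6} 2  {4,5} 1  {5,6} 2
  3 to go: {3,4,5} 3  {3,5,6} 6  {4,5,6} 3
  4 to go: {2,4,5,6} 3  {3,4,5,6} 12
  5 to go: {1,2,4,5,6} 3  {2,3,4,5,6} 15
  if 0:y drops first: 18 orders
  if 3:a drops first: 3 orders
heap linearizations: 21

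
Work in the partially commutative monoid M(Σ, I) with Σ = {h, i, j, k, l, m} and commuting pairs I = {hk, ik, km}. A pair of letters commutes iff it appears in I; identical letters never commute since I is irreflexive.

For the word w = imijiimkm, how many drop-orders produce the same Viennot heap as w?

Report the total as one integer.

#0=i has no predecessor
#1=m depends on [0:i]
#2=i depends on [1:m]
#3=j depends on [2:i]
#4=i depends on [3:j]
#5=i depends on [4:i]
#6=m depends on [5:i]
#7=k depends on [3:j]
#8=m depends on [6:m]
sources: [0:i]
N(rest) = Σ N(rest − s) over sources s of rest; N(one piece) = 1:
  size 1 → [7]=1  [8]=1
  size 2 → [6,8]=1  [7,8]=2
  size 3 → [5,6,8]=1  [6,7,8]=3
  size 4 → [4,5,6,8]=1  [5,6,7,8]=4
  size 5 → [4,5,6,7,8]=5
  size 6 → [3,4,5,6,7,8]=5
  size 7 → [2,3,4,5,6,7,8]=5
  first=0(i) contributes 5

5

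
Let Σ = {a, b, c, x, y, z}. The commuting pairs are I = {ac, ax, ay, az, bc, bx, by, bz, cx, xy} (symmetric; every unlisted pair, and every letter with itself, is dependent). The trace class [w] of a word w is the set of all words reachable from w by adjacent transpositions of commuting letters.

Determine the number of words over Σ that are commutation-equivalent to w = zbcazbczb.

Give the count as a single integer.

drop 0:z onto floor
drop 1:b onto floor
drop 2:c onto {0:z}
drop 3:a onto {1:b}
drop 4:z onto {2:c}
drop 5:b onto {3:a}
drop 6:c onto {4:z}
drop 7:z onto {6:c}
drop 8:b onto {5:b}
ground layer = {0:z, 1:b}
drop-orders for the pieces not yet dropped (sum over which currently-grounded one goes next):
  1 to go: {7} 1  {8} 1
  2 to go: {5,8} 1  {6,7} 1  {7,8} 2
  3 to go: {3,5,8} 1  {4,6,7} 1  {5,7,8} 3  {6,7,8} 3
  4 to go: {1,3,5,8} 1  {2,4,6,7} 1  {3,5,7,8} 4  {4,6,7,8} 4  {5,6,7,8} 6
  5 to go: {0,2,4,6,7} 1  {1,3,5,7,8} 5  {2,4,6,7,8} 5  {3,5,6,7,8} 10  {4,5,6,7,8} 10
  6 to go: {0,2,4,6,7,8} 6  {1,3,5,6,7,8} 15  {2,4,5,6,7,8} 15  {3,4,5,6,7,8} 20
  7 to go: {0,2,4,5,6,7,8} 21  {1,3,4,5,6,7,8} 35  {2,3,4,5,6,7,8} 35
  if 0:z drops first: 70 orders
  if 1:b drops first: 56 orders
heap linearizations: 126

126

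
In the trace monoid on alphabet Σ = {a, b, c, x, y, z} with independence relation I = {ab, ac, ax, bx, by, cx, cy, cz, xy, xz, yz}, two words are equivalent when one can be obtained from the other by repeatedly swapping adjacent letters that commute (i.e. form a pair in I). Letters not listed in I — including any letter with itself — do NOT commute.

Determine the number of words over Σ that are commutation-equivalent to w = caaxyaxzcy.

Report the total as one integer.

2520

#0=c has no predecessor
#1=a has no predecessor
#2=a depends on [1:a]
#3=x has no predecessor
#4=y depends on [2:a]
#5=a depends on [4:y]
#6=x depends on [3:x]
#7=z depends on [5:a]
#8=c depends on [0:c]
#9=y depends on [5:a]
sources: [0:c, 1:a, 3:x]
N(rest) = Σ N(rest − s) over sources s of rest; N(one piece) = 1:
  size 1 → [6]=1  [7]=1  [8]=1  [9]=1
  size 2 → [0,8]=1  [3,6]=1  [6,7]=2  [6,8]=2  [6,9]=2  [7,8]=2  [7,9]=2  [8,9]=2
  size 3 → [0,6,8]=3  [0,7,8]=3  [0,8,9]=3  [3,6,7]=3  [3,6,8]=3  [3,6,9]=3  [5,7,9]=2  [6,7,8]=6  [6,7,9]=6  [6,8,9]=6  [7,8,9]=6
  size 4 → [0,3,6,8]=6  [0,6,7,8]=12  [0,6,8,9]=12  [0,7,8,9]=12  [3,6,7,8]=12  [3,6,7,9]=12  [3,6,8,9]=12  [4,5,7,9]=2  [5,6,7,9]=8  [5,7,8,9]=8  [6,7,8,9]=24
  size 5 → [0,3,6,7,8]=30  [0,3,6,8,9]=30  [0,5,7,8,9]=20  [0,6,7,8,9]=60  [2,4,5,7,9]=2  [3,5,6,7,9]=20  [3,6,7,8,9]=60  [4,5,6,7,9]=10  [4,5,7,8,9]=10  [5,6,7,8,9]=40
  size 6 → [0,3,6,7,8,9]=180  [0,4,5,7,8,9]=30  [0,5,6,7,8,9]=120  [1,2,4,5,7,9]=2  [2,4,5,6,7,9]=12  [2,4,5,7,8,9]=12  [3,4,5,6,7,9]=30  [3,5,6,7,8,9]=120  [4,5,6,7,8,9]=60
  size 7 → [0,2,4,5,7,8,9]=42  [0,3,5,6,7,8,9]=420  [0,4,5,6,7,8,9]=210  [1,2,4,5,6,7,9]=14  [1,2,4,5,7,8,9]=14  [2,3,4,5,6,7,9]=42  [2,4,5,6,7,8,9]=84  [3,4,5,6,7,8,9]=210
  size 8 → [0,1,2,4,5,7,8,9]=56  [0,2,4,5,6,7,8,9]=336  [0,3,4,5,6,7,8,9]=840  [1,2,3,4,5,6,7,9]=56  [1,2,4,5,6,7,8,9]=112  [2,3,4,5,6,7,8,9]=336
  first=0(c) contributes 504
  first=1(a) contributes 1512
  first=3(x) contributes 504
|[w]| = 2520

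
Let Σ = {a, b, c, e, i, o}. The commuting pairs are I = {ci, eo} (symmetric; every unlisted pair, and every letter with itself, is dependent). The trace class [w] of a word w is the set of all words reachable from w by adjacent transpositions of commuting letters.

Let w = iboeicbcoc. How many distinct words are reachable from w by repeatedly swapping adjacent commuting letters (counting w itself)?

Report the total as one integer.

drop 0:i onto floor
drop 1:b onto {0:i}
drop 2:o onto {1:b}
drop 3:e onto {1:b}
drop 4:i onto {2:o, 3:e}
drop 5:c onto {2:o, 3:e}
drop 6:b onto {4:i, 5:c}
drop 7:c onto {6:b}
drop 8:o onto {7:c}
drop 9:c onto {8:o}
ground layer = {0:i}
drop-orders for the pieces not yet dropped (sum over which currently-grounded one goes next):
  1 to go: {9} 1
  2 to go: {8,9} 1
  3 to go: {7,8,9} 1
  4 to go: {6,7,8,9} 1
  5 to go: {4,6,7,8,9} 1  {5,6,7,8,9} 1
  6 to go: {4,5,6,7,8,9} 2
  7 to go: {2,4,5,6,7,8,9} 2  {3,4,5,6,7,8,9} 2
  8 to go: {2,3,4,5,6,7,8,9} 4
  if 0:i drops first: 4 orders

4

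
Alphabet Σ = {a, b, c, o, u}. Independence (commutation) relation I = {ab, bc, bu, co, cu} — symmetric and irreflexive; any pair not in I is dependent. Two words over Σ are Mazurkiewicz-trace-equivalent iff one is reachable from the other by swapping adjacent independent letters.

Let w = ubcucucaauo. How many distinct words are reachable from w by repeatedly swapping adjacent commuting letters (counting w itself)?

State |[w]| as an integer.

0(u) covers ∅
1(b) covers ∅
2(c) covers ∅
3(u) covers 0:u
4(c) covers 2:c
5(u) covers 3:u
6(c) covers 4:c
7(a) covers 5:u, 6:c
8(a) covers 7:a
9(u) covers 8:a
10(o) covers 1:b, 9:u
floor of heap: 0:u, 1:b, 2:c
completions by unplaced set U, small U first (add the entries for U minus each lowest piece of U):
  |U|=1: {10}:1
  |U|=2: {1,10}:1  {9,10}:1
  |U|=3: {1,9,10}:2  {8,9,10}:1
  |U|=4: {1,8,9,10}:3  {7,8,9,10}:1
  |U|=5: {1,7,8,9,10}:4  {5,7,8,9,10}:1  {6,7,8,9,10}:1
  |U|=6: {1,5,7,8,9,10}:5  {1,6,7,8,9,10}:5  {3,5,7,8,9,10}:1  {4,6,7,8,9,10}:1  {5,6,7,8,9,10}:2
  |U|=7: {0,3,5,7,8,9,10}:1  {1,3,5,7,8,9,10}:6  {1,4,6,7,8,9,10}:6  {1,5,6,7,8,9,10}:12  {2,4,6,7,8,9,10}:1  {3,5,6,7,8,9,10}:3  {4,5,6,7,8,9,10}:3
  |U|=8: {0,1,3,5,7,8,9,10}:7  {0,3,5,6,7,8,9,10}:4  {1,2,4,6,7,8,9,10}:7  {1,3,5,6,7,8,9,10}:21  {1,4,5,6,7,8,9,10}:21  {2,4,5,6,7,8,9,10}:4  {3,4,5,6,7,8,9,10}:6
  |U|=9: {0,1,3,5,6,7,8,9,10}:32  {0,3,4,5,6,7,8,9,10}:10  {1,2,4,5,6,7,8,9,10}:32  {1,3,4,5,6,7,8,9,10}:48  {2,3,4,5,6,7,8,9,10}:10
  start at 0(u): 90
  start at 1(b): 20
  start at 2(c): 90
sum over floor = 200

200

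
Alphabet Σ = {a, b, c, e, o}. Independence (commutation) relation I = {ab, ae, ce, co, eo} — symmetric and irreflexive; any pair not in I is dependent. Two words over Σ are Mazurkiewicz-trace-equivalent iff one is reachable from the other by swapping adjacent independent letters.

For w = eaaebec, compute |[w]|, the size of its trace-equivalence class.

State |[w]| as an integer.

0(e) covers ∅
1(a) covers ∅
2(a) covers 1:a
3(e) covers 0:e
4(b) covers 3:e
5(e) covers 4:b
6(c) covers 2:a, 4:b
floor of heap: 0:e, 1:a
completions by unplaced set U, small U first (add the entries for U minus each lowest piece of U):
  |U|=1: {5}:1  {6}:1
  |U|=2: {2,6}:1  {5,6}:2
  |U|=3: {1,2,6}:1  {2,5,6}:3  {4,5,6}:2
  |U|=4: {1,2,5,6}:4  {2,4,5,6}:5  {3,4,5,6}:2
  |U|=5: {0,3,4,5,6}:2  {1,2,4,5,6}:9  {2,3,4,5,6}:7
  start at 0(e): 16
  start at 1(a): 9
sum over floor = 25

25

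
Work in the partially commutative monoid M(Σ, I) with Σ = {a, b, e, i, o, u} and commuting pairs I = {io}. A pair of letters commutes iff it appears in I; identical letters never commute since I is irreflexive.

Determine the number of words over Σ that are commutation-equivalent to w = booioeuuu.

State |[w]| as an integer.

drop 0:b onto floor
drop 1:o onto {0:b}
drop 2:o onto {1:o}
drop 3:i onto {0:b}
drop 4:o onto {2:o}
drop 5:e onto {3:i, 4:o}
drop 6:u onto {5:e}
drop 7:u onto {6:u}
drop 8:u onto {7:u}
ground layer = {0:b}
drop-orders for the pieces not yet dropped (sum over which currently-grounded one goes next):
  1 to go: {8} 1
  2 to go: {7,8} 1
  3 to go: {6,7,8} 1
  4 to go: {5,6,7,8} 1
  5 to go: {3,5,6,7,8} 1  {4,5,6,7,8} 1
  6 to go: {2,4,5,6,7,8} 1  {3,4,5,6,7,8} 2
  7 to go: {1,2,4,5,6,7,8} 1  {2,3,4,5,6,7,8} 3
  if 0:b drops first: 4 orders

4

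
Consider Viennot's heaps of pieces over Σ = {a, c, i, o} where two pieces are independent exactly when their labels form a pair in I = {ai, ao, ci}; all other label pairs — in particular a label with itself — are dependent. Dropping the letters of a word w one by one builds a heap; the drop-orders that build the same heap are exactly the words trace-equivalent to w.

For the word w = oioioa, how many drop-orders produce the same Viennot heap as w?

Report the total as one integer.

6

piece 0:o — minimal
piece 1:i rests on {0:o}
piece 2:o rests on {1:i}
piece 3:i rests on {2:o}
piece 4:o rests on {3:i}
piece 5:a — minimal
minimal pieces: {0:o, 5:a}
ways to finish when only these pieces remain (= sum over removing one remaining piece with nothing left below it):
  1 left: {4}→1  {5}→1
  2 left: {3,4}→1  {4,5}→2
  3 left: {2,3,4}→1  {3,4,5}→3
  4 left: {1,2,3,4}→1  {2,3,4,5}→4
  placing 0:o first → 5 extensions
  placing 5:a first → 1 extensions
total linear extensions = 6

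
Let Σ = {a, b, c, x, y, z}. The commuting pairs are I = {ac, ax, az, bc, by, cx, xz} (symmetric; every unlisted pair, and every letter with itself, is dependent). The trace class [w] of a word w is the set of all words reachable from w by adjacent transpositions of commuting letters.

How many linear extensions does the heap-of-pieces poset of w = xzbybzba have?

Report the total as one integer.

#0=x has no predecessor
#1=z has no predecessor
#2=b depends on [0:x, 1:z]
#3=y depends on [0:x, 1:z]
#4=b depends on [2:b]
#5=z depends on [3:y, 4:b]
#6=b depends on [5:z]
#7=a depends on [6:b]
sources: [0:x, 1:z]
N(rest) = Σ N(rest − s) over sources s of rest; N(one piece) = 1:
  size 1 → [7]=1
  size 2 → [6,7]=1
  size 3 → [5,6,7]=1
  size 4 → [3,5,6,7]=1  [4,5,6,7]=1
  size 5 → [2,4,5,6,7]=1  [3,4,5,6,7]=2
  size 6 → [2,3,4,5,6,7]=3
  first=0(x) contributes 3
  first=1(z) contributes 3
|[w]| = 6

6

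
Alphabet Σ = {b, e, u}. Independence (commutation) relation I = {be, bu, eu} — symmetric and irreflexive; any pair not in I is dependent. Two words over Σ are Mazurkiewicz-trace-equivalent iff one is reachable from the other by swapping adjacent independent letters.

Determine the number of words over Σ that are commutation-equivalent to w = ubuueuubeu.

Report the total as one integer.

piece 0:u — minimal
piece 1:b — minimal
piece 2:u rests on {0:u}
piece 3:u rests on {2:u}
piece 4:e — minimal
piece 5:u rests on {3:u}
piece 6:u rests on {5:u}
piece 7:b rests on {1:b}
piece 8:e rests on {4:e}
piece 9:u rests on {6:u}
minimal pieces: {0:u, 1:b, 4:e}
ways to finish when only these pieces remain (= sum over removing one remaining piece with nothing left below it):
  1 left: {7}→1  {8}→1  {9}→1
  2 left: {1,7}→1  {4,8}→1  {6,9}→1  {7,8}→2  {7,9}→2  {8,9}→2
  3 left: {1,7,8}→3  {1,7,9}→3  {4,7,8}→3  {4,8,9}→3  {5,6,9}→1  {6,7,9}→3  {6,8,9}→3  {7,8,9}→6
  4 left: {1,4,7,8}→6  {1,6,7,9}→6  {1,7,8,9}→12  {3,5,6,9}→1  {4,6,8,9}→6  {4,7,8,9}→12  {5,6,7,9}→4  {5,6,8,9}→4  {6,7,8,9}→12
  5 left: {1,4,7,8,9}→30  {1,5,6,7,9}→10  {1,6,7,8,9}→30  {2,3,5,6,9}→1  {3,5,6,7,9}→5  {3,5,6,8,9}→5  {4,5,6,8,9}→10  {4,6,7,8,9}→30  {5,6,7,8,9}→20
  6 left: {0,2,3,5,6,9}→1  {1,3,5,6,7,9}→15  {1,4,6,7,8,9}→90  {1,5,6,7,8,9}→60  {2,3,5,6,7,9}→6  {2,3,5,6,8,9}→6  {3,4,5,6,8,9}→15  {3,5,6,7,8,9}→30  {4,5,6,7,8,9}→60
  7 left: {0,2,3,5,6,7,9}→7  {0,2,3,5,6,8,9}→7  {1,2,3,5,6,7,9}→21  {1,3,5,6,7,8,9}→105  {1,4,5,6,7,8,9}→210  {2,3,4,5,6,8,9}→21  {2,3,5,6,7,8,9}→42  {3,4,5,6,7,8,9}→105
  8 left: {0,1,2,3,5,6,7,9}→28  {0,2,3,4,5,6,8,9}→28  {0,2,3,5,6,7,8,9}→56  {1,2,3,5,6,7,8,9}→168  {1,3,4,5,6,7,8,9}→420  {2,3,4,5,6,7,8,9}→168
  placing 0:u first → 756 extensions
  placing 1:b first → 252 extensions
  placing 4:e first → 252 extensions
total linear extensions = 1260

1260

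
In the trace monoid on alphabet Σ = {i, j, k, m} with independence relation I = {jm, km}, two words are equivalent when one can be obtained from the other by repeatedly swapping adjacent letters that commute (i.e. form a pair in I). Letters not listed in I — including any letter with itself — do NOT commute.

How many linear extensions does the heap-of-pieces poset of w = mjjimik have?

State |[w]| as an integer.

drop 0:m onto floor
drop 1:j onto floor
drop 2:j onto {1:j}
drop 3:i onto {0:m, 2:j}
drop 4:m onto {3:i}
drop 5:i onto {4:m}
drop 6:k onto {5:i}
ground layer = {0:m, 1:j}
drop-orders for the pieces not yet dropped (sum over which currently-grounded one goes next):
  1 to go: {6} 1
  2 to go: {5,6} 1
  3 to go: {4,5,6} 1
  4 to go: {3,4,5,6} 1
  5 to go: {0,3,4,5,6} 1  {2,3,4,5,6} 1
  if 0:m drops first: 1 orders
  if 1:j drops first: 2 orders
heap linearizations: 3

3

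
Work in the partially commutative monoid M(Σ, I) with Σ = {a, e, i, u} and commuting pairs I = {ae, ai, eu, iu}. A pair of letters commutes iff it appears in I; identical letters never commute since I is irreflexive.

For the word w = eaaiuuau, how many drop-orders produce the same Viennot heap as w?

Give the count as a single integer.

28

#0=e has no predecessor
#1=a has no predecessor
#2=a depends on [1:a]
#3=i depends on [0:e]
#4=u depends on [2:a]
#5=u depends on [4:u]
#6=a depends on [5:u]
#7=u depends on [6:a]
sources: [0:e, 1:a]
N(rest) = Σ N(rest − s) over sources s of rest; N(one piece) = 1:
  size 1 → [3]=1  [7]=1
  size 2 → [0,3]=1  [3,7]=2  [6,7]=1
  size 3 → [0,3,7]=3  [3,6,7]=3  [5,6,7]=1
  size 4 → [0,3,6,7]=6  [3,5,6,7]=4  [4,5,6,7]=1
  size 5 → [0,3,5,6,7]=10  [2,4,5,6,7]=1  [3,4,5,6,7]=5
  size 6 → [0,3,4,5,6,7]=15  [1,2,4,5,6,7]=1  [2,3,4,5,6,7]=6
  first=0(e) contributes 7
  first=1(a) contributes 21
|[w]| = 28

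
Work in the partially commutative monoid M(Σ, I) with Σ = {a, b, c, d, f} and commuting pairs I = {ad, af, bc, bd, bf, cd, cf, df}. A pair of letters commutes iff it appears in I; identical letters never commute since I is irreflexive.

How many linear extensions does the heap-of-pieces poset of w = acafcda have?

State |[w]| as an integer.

42

0(a) covers ∅
1(c) covers 0:a
2(a) covers 1:c
3(f) covers ∅
4(c) covers 2:a
5(d) covers ∅
6(a) covers 4:c
floor of heap: 0:a, 3:f, 5:d
completions by unplaced set U, small U first (add the entries for U minus each lowest piece of U):
  |U|=1: {3}:1  {5}:1  {6}:1
  |U|=2: {3,5}:2  {3,6}:2  {4,6}:1  {5,6}:2
  |U|=3: {2,4,6}:1  {3,4,6}:3  {3,5,6}:6  {4,5,6}:3
  |U|=4: {1,2,4,6}:1  {2,3,4,6}:4  {2,4,5,6}:4  {3,4,5,6}:12
  |U|=5: {0,1,2,4,6}:1  {1,2,3,4,6}:5  {1,2,4,5,6}:5  {2,3,4,5,6}:20
  start at 0(a): 30
  start at 3(f): 6
  start at 5(d): 6
sum over floor = 42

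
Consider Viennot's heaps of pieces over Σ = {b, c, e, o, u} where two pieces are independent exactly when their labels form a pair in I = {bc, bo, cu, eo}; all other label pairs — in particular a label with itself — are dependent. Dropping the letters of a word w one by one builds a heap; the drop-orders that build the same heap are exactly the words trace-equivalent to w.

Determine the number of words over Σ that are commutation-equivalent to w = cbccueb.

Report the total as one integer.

0(c) covers ∅
1(b) covers ∅
2(c) covers 0:c
3(c) covers 2:c
4(u) covers 1:b
5(e) covers 3:c, 4:u
6(b) covers 5:e
floor of heap: 0:c, 1:b
completions by unplaced set U, small U first (add the entries for U minus each lowest piece of U):
  |U|=1: {6}:1
  |U|=2: {5,6}:1
  |U|=3: {3,5,6}:1  {4,5,6}:1
  |U|=4: {1,4,5,6}:1  {2,3,5,6}:1  {3,4,5,6}:2
  |U|=5: {0,2,3,5,6}:1  {1,3,4,5,6}:3  {2,3,4,5,6}:3
  start at 0(c): 6
  start at 1(b): 4
sum over floor = 10

10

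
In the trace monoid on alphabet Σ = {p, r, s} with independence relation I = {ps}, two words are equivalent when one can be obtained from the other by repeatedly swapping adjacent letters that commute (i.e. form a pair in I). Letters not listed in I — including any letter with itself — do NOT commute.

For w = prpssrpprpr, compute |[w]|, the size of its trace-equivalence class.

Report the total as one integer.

0(p) covers ∅
1(r) covers 0:p
2(p) covers 1:r
3(s) covers 1:r
4(s) covers 3:s
5(r) covers 2:p, 4:s
6(p) covers 5:r
7(p) covers 6:p
8(r) covers 7:p
9(p) covers 8:r
10(r) covers 9:p
floor of heap: 0:p
completions by unplaced set U, small U first (add the entries for U minus each lowest piece of U):
  |U|=1: {10}:1
  |U|=2: {9,10}:1
  |U|=3: {8,9,10}:1
  |U|=4: {7,8,9,10}:1
  |U|=5: {6,7,8,9,10}:1
  |U|=6: {5,6,7,8,9,10}:1
  |U|=7: {2,5,6,7,8,9,10}:1  {4,5,6,7,8,9,10}:1
  |U|=8: {2,4,5,6,7,8,9,10}:2  {3,4,5,6,7,8,9,10}:1
  |U|=9: {2,3,4,5,6,7,8,9,10}:3
  start at 0(p): 3

3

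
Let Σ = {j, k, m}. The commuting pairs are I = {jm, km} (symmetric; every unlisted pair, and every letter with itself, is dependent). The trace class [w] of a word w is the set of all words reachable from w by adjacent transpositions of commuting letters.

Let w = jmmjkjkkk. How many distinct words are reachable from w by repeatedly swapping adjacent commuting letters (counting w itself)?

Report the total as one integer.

#0=j has no predecessor
#1=m has no predecessor
#2=m depends on [1:m]
#3=j depends on [0:j]
#4=k depends on [3:j]
#5=j depends on [4:k]
#6=k depends on [5:j]
#7=k depends on [6:k]
#8=k depends on [7:k]
sources: [0:j, 1:m]
N(rest) = Σ N(rest − s) over sources s of rest; N(one piece) = 1:
  size 1 → [2]=1  [8]=1
  size 2 → [1,2]=1  [2,8]=2  [7,8]=1
  size 3 → [1,2,8]=3  [2,7,8]=3  [6,7,8]=1
  size 4 → [1,2,7,8]=6  [2,6,7,8]=4  [5,6,7,8]=1
  size 5 → [1,2,6,7,8]=10  [2,5,6,7,8]=5  [4,5,6,7,8]=1
  size 6 → [1,2,5,6,7,8]=15  [2,4,5,6,7,8]=6  [3,4,5,6,7,8]=1
  size 7 → [0,3,4,5,6,7,8]=1  [1,2,4,5,6,7,8]=21  [2,3,4,5,6,7,8]=7
  first=0(j) contributes 28
  first=1(m) contributes 8
|[w]| = 36

36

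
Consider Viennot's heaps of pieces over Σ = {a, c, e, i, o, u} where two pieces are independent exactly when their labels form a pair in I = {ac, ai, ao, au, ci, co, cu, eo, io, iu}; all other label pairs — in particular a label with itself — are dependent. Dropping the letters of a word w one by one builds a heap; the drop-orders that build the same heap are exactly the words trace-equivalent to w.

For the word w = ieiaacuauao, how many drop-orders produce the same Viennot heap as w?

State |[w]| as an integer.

2520

piece 0:i — minimal
piece 1:e rests on {0:i}
piece 2:i rests on {1:e}
piece 3:a rests on {1:e}
piece 4:a rests on {3:a}
piece 5:c rests on {1:e}
piece 6:u rests on {1:e}
piece 7:a rests on {4:a}
piece 8:u rests on {6:u}
piece 9:a rests on {7:a}
piece 10:o rests on {8:u}
minimal pieces: {0:i}
ways to finish when only these pieces remain (= sum over removing one remaining piece with nothing left below it):
  1 left: {2}→1  {5}→1  {9}→1  {10}→1
  2 left: {2,5}→2  {2,9}→2  {2,10}→2  {5,9}→2  {5,10}→2  {7,9}→1  {8,10}→1  {9,10}→2
  3 left: {2,5,9}→6  {2,5,10}→6  {2,7,9}→3  {2,8,10}→3  {2,9,10}→6  {4,7,9}→1  {5,7,9}→3  {5,8,10}→3  {5,9,10}→6  {6,8,10}→1  {7,9,10}→3  {8,9,10}→3
  4 left: {2,4,7,9}→4  {2,5,7,9}→12  {2,5,8,10}→12  {2,5,9,10}→24  {2,6,8,10}→4  {2,7,9,10}→12  {2,8,9,10}→12  {3,4,7,9}→1  {4,5,7,9}→4  {4,7,9,10}→4  {5,6,8,10}→4  {5,7,9,10}→12  {5,8,9,10}→12  {6,8,9,10}→4  {7,8,9,10}→6
  5 left: {2,3,4,7,9}→5  {2,4,5,7,9}→20  {2,4,7,9,10}→20  {2,5,6,8,10}→20  {2,5,7,9,10}→60  {2,5,8,9,10}→60  {2,6,8,9,10}→20  {2,7,8,9,10}→30  {3,4,5,7,9}→5  {3,4,7,9,10}→5  {4,5,7,9,10}→20  {4,7,8,9,10}→10  {5,6,8,9,10}→20  {5,7,8,9,10}→30  {6,7,8,9,10}→10
  6 left: {2,3,4,5,7,9}→30  {2,3,4,7,9,10}→30  {2,4,5,7,9,10}→120  {2,4,7,8,9,10}→60  {2,5,6,8,9,10}→120  {2,5,7,8,9,10}→180  {2,6,7,8,9,10}→60  {3,4,5,7,9,10}→30  {3,4,7,8,9,10}→15  {4,5,7,8,9,10}→60  {4,6,7,8,9,10}→20  {5,6,7,8,9,10}→60
  7 left: {2,3,4,5,7,9,10}→210  {2,3,4,7,8,9,10}→105  {2,4,5,7,8,9,10}→420  {2,4,6,7,8,9,10}→140  {2,5,6,7,8,9,10}→420  {3,4,5,7,8,9,10}→105  {3,4,6,7,8,9,10}→35  {4,5,6,7,8,9,10}→140
  8 left: {2,3,4,5,7,8,9,10}→840  {2,3,4,6,7,8,9,10}→280  {2,4,5,6,7,8,9,10}→1120  {3,4,5,6,7,8,9,10}→280
  9 left: {2,3,4,5,6,7,8,9,10}→2520
  placing 0:i first → 2520 extensions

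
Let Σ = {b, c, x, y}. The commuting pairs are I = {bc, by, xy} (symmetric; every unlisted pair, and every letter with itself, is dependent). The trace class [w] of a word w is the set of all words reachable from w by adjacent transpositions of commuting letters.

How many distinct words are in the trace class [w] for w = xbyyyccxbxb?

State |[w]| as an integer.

18

drop 0:x onto floor
drop 1:b onto {0:x}
drop 2:y onto floor
drop 3:y onto {2:y}
drop 4:y onto {3:y}
drop 5:c onto {0:x, 4:y}
drop 6:c onto {5:c}
drop 7:x onto {1:b, 6:c}
drop 8:b onto {7:x}
drop 9:x onto {8:b}
drop 10:b onto {9:x}
ground layer = {0:x, 2:y}
drop-orders for the pieces not yet dropped (sum over which currently-grounded one goes next):
  1 to go: {10} 1
  2 to go: {9,10} 1
  3 to go: {8,9,10} 1
  4 to go: {7,8,9,10} 1
  5 to go: {1,7,8,9,10} 1  {6,7,8,9,10} 1
  6 to go: {1,6,7,8,9,10} 2  {5,6,7,8,9,10} 1
  7 to go: {1,5,6,7,8,9,10} 3  {4,5,6,7,8,9,10} 1
  8 to go: {0,1,5,6,7,8,9,10} 3  {1,4,5,6,7,8,9,10} 4  {3,4,5,6,7,8,9,10} 1
  9 to go: {0,1,4,5,6,7,8,9,10} 7  {1,3,4,5,6,7,8,9,10} 5  {2,3,4,5,6,7,8,9,10} 1
  if 0:x drops first: 6 orders
  if 2:y drops first: 12 orders
heap linearizations: 18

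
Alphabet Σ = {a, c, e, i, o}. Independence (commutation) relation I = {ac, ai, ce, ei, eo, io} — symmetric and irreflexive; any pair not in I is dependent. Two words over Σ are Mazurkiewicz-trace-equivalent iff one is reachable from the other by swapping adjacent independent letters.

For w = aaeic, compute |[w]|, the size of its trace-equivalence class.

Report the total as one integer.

10

piece 0:a — minimal
piece 1:a rests on {0:a}
piece 2:e rests on {1:a}
piece 3:i — minimal
piece 4:c rests on {3:i}
minimal pieces: {0:a, 3:i}
ways to finish when only these pieces remain (= sum over removing one remaining piece with nothing left below it):
  1 left: {2}→1  {4}→1
  2 left: {1,2}→1  {2,4}→2  {3,4}→1
  3 left: {0,1,2}→1  {1,2,4}→3  {2,3,4}→3
  placing 0:a first → 6 extensions
  placing 3:i first → 4 extensions
total linear extensions = 10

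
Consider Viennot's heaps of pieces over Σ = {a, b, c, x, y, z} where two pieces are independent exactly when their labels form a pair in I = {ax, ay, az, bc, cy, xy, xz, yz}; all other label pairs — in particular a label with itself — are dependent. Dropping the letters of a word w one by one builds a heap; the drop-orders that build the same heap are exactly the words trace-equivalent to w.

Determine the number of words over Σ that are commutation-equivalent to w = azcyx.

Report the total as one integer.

10

drop 0:a onto floor
drop 1:z onto floor
drop 2:c onto {0:a, 1:z}
drop 3:y onto floor
drop 4:x onto {2:c}
ground layer = {0:a, 1:z, 3:y}
drop-orders for the pieces not yet dropped (sum over which currently-grounded one goes next):
  1 to go: {3} 1  {4} 1
  2 to go: {2,4} 1  {3,4} 2
  3 to go: {0,2,4} 1  {1,2,4} 1  {2,3,4} 3
  if 0:a drops first: 4 orders
  if 1:z drops first: 4 orders
  if 3:y drops first: 2 orders
heap linearizations: 10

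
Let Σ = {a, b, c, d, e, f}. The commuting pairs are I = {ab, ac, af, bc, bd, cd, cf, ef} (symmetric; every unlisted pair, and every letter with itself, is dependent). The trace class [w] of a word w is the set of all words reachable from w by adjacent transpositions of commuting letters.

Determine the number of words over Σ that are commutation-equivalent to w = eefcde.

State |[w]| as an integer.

7

drop 0:e onto floor
drop 1:e onto {0:e}
drop 2:f onto floor
drop 3:c onto {1:e}
drop 4:d onto {1:e, 2:f}
drop 5:e onto {3:c, 4:d}
ground layer = {0:e, 2:f}
drop-orders for the pieces not yet dropped (sum over which currently-grounded one goes next):
  1 to go: {5} 1
  2 to go: {3,5} 1  {4,5} 1
  3 to go: {2,4,5} 1  {3,4,5} 2
  4 to go: {1,3,4,5} 2  {2,3,4,5} 3
  if 0:e drops first: 5 orders
  if 2:f drops first: 2 orders
heap linearizations: 7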